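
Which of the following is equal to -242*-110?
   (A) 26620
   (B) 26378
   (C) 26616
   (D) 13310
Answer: A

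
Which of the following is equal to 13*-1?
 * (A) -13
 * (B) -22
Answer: A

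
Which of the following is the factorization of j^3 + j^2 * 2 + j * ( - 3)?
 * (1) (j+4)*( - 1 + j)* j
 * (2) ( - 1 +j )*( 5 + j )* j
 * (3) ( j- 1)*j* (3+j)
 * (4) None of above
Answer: 3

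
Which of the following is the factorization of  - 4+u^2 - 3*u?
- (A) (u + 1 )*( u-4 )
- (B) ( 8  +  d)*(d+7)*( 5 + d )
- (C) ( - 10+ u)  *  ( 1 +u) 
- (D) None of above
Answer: A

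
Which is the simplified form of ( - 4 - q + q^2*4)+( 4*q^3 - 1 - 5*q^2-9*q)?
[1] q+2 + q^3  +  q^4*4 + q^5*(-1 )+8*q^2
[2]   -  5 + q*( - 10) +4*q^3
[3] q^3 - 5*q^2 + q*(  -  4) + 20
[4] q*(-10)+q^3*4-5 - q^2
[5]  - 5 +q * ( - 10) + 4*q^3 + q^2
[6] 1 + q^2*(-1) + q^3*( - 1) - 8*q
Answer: 4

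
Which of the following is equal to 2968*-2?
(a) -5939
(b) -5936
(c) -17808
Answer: b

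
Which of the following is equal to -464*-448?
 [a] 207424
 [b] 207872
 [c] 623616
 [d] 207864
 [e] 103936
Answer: b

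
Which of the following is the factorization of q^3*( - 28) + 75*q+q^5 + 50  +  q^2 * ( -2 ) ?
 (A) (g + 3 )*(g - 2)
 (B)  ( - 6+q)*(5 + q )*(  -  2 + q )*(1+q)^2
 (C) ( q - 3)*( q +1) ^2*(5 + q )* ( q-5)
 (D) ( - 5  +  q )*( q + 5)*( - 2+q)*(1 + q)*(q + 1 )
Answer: D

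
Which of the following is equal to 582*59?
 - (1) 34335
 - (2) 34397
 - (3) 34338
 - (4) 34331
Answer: 3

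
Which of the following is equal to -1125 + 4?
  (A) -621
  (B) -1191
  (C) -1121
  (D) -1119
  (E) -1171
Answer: C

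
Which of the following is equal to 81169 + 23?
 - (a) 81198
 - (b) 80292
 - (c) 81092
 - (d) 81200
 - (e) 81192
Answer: e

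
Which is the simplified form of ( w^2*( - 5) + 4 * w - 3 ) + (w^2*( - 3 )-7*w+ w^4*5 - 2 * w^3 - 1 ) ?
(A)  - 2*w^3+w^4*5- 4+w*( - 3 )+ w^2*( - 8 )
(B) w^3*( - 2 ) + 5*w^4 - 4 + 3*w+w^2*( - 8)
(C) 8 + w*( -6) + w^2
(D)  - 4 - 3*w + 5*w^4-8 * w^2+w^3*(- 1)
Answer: A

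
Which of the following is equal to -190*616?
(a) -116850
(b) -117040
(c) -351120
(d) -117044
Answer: b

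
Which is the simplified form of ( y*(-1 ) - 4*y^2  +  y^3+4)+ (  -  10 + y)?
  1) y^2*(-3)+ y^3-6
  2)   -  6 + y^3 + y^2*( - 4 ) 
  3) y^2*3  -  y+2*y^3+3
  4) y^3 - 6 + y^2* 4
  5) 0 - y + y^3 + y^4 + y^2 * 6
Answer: 2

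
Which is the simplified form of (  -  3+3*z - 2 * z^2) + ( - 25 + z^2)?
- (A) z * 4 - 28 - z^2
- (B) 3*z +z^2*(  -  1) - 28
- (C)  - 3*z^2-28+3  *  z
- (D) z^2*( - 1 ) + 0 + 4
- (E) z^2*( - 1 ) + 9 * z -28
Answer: B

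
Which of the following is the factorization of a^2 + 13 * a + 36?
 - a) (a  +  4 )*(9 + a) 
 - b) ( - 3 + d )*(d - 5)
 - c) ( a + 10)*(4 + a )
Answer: a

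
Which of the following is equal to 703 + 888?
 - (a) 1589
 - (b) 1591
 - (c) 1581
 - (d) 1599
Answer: b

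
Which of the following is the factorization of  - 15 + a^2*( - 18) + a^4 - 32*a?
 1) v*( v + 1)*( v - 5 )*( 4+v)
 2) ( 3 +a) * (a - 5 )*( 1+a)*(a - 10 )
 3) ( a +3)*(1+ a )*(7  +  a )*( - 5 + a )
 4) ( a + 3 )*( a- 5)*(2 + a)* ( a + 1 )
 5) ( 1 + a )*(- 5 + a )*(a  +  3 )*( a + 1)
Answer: 5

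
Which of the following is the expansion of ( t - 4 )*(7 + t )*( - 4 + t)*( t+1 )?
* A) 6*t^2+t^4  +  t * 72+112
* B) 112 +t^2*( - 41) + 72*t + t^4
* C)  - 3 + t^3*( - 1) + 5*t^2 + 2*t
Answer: B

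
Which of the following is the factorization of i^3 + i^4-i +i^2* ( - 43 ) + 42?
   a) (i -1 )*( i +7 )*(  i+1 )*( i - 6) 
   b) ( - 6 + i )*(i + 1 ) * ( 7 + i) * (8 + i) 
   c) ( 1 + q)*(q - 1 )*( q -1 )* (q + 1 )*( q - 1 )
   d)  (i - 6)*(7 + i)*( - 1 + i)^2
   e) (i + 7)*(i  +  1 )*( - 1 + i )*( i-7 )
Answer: a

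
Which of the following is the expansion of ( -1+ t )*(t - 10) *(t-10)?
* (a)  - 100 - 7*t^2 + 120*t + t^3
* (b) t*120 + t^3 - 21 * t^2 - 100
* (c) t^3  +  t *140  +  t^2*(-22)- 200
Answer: b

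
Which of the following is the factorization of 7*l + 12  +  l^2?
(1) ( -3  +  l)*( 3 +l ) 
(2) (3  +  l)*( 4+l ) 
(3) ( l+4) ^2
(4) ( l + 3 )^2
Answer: 2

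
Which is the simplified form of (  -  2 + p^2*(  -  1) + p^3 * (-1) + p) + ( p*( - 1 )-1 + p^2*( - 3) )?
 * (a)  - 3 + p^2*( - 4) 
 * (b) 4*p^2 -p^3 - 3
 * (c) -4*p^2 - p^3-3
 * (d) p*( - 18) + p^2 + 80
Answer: c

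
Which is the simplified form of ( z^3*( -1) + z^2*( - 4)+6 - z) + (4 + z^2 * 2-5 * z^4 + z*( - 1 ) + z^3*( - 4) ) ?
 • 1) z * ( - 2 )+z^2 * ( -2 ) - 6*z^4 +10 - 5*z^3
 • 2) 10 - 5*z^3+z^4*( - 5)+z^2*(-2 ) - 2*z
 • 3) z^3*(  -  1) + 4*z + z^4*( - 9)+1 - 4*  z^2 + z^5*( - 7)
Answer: 2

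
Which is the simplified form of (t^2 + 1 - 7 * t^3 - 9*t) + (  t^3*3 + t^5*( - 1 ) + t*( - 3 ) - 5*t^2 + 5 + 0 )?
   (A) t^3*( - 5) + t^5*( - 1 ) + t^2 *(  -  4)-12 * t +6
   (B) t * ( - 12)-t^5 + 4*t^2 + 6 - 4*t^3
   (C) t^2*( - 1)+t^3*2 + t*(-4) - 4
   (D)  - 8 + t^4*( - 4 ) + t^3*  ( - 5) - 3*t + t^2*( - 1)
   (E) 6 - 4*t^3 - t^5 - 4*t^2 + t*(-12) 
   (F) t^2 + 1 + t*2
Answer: E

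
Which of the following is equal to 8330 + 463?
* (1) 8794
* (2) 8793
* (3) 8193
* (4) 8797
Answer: 2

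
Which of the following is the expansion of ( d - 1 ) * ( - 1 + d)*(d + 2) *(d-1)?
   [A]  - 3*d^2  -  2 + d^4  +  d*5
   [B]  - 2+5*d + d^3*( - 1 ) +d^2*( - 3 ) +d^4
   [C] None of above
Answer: B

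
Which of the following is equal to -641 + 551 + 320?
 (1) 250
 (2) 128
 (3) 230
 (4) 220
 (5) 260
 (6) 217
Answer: 3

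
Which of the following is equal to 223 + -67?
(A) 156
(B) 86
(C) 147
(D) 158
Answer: A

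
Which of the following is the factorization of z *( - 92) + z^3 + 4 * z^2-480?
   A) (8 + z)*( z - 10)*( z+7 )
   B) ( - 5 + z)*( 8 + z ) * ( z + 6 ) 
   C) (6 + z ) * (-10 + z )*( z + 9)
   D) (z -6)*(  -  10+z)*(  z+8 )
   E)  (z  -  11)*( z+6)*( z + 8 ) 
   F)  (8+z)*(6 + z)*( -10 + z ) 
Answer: F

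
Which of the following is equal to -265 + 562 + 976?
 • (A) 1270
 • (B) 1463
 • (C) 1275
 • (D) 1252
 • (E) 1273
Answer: E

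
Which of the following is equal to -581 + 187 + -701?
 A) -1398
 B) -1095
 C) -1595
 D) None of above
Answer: B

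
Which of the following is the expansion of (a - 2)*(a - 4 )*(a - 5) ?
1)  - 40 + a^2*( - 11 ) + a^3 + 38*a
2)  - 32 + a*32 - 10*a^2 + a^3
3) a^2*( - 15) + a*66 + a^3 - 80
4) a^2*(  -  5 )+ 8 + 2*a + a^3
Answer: 1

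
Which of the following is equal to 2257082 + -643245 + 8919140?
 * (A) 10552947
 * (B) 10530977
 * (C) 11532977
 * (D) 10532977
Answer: D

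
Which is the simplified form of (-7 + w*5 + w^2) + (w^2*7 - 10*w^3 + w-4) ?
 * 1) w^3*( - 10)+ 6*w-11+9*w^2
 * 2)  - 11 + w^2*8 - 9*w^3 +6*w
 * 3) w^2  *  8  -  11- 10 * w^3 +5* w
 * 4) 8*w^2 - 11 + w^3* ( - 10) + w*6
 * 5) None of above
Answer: 4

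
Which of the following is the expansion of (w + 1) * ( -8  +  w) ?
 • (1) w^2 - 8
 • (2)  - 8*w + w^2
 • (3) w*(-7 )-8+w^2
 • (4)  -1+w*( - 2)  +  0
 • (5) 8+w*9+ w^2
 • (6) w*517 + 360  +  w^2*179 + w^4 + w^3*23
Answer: 3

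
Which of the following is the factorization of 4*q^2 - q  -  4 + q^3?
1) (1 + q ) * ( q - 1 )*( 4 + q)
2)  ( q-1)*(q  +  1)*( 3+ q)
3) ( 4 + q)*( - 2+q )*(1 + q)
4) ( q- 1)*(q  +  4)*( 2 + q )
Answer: 1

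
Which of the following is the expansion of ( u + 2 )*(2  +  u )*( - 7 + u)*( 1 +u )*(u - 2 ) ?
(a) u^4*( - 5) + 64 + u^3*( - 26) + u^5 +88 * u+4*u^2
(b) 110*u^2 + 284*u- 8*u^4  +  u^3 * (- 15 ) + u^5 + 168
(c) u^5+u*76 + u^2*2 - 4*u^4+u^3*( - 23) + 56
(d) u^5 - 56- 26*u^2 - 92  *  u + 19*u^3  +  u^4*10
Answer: c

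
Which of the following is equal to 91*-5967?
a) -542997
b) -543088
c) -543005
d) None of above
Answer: a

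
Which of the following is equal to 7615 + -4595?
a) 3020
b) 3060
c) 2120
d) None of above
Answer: a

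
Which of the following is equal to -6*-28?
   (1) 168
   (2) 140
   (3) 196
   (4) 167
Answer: 1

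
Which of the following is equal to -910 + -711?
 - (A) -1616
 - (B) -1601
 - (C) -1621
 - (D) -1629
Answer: C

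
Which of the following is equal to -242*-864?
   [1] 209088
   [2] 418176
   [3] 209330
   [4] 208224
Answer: 1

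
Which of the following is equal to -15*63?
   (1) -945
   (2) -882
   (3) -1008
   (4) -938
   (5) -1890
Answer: 1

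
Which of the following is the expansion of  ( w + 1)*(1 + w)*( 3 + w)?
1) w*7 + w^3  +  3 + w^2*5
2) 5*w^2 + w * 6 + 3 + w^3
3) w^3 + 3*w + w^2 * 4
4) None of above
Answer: 1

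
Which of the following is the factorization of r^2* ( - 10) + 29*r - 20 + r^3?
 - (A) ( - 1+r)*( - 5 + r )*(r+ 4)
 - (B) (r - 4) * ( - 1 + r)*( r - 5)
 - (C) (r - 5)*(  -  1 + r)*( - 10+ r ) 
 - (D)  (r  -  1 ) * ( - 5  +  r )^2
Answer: B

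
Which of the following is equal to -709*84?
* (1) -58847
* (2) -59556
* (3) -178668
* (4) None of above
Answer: 2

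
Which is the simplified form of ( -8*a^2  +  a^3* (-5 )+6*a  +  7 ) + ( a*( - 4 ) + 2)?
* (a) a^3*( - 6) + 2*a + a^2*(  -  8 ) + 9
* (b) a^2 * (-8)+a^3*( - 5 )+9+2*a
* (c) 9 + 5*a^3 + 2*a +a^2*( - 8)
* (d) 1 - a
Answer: b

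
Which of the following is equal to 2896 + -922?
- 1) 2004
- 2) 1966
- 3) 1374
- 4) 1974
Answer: 4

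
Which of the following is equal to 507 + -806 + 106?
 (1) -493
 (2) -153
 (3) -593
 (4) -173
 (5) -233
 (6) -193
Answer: 6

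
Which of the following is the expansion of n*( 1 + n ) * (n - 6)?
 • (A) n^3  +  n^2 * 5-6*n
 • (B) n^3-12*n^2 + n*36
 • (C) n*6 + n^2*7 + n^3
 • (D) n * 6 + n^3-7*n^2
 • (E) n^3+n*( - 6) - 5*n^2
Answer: E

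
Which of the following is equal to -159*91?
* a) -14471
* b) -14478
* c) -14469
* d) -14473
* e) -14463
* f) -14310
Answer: c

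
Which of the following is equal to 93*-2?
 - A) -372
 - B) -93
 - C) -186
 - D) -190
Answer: C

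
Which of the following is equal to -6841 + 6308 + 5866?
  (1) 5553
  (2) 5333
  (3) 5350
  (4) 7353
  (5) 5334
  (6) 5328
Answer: 2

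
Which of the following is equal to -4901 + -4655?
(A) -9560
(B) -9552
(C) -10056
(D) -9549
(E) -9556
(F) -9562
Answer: E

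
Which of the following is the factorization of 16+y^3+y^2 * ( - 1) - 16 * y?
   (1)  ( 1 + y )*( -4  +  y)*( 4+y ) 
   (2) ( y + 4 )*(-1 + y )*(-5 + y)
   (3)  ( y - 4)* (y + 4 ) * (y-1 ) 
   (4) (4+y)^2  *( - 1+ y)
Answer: 3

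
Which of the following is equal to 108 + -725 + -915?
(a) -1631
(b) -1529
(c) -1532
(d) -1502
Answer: c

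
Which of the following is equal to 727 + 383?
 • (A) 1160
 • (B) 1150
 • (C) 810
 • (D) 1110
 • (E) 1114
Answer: D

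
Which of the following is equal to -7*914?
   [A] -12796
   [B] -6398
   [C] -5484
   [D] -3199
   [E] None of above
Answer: B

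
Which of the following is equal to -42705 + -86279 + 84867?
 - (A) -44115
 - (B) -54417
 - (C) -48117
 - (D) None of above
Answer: D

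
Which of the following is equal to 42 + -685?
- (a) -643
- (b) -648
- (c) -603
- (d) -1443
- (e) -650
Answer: a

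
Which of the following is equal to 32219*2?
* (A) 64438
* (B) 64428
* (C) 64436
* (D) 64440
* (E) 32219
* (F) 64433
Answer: A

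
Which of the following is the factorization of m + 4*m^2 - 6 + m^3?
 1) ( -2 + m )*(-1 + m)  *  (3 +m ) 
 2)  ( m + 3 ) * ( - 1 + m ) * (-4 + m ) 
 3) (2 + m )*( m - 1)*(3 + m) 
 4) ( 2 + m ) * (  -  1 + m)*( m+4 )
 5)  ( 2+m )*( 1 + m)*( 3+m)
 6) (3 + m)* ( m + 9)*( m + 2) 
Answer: 3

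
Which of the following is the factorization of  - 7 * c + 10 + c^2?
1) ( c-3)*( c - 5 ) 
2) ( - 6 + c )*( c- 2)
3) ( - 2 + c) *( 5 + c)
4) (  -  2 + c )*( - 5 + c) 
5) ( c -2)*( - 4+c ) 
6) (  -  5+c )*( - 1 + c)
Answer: 4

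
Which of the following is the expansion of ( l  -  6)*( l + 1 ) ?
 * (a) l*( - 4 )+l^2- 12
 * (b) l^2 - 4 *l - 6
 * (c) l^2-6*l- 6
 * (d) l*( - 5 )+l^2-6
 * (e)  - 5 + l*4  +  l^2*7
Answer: d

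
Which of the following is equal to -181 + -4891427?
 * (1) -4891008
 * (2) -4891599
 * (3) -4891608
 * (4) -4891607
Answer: 3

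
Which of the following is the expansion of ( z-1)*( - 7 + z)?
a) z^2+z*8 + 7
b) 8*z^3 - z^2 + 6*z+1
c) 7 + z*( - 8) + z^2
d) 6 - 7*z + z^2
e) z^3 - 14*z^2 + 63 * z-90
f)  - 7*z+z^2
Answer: c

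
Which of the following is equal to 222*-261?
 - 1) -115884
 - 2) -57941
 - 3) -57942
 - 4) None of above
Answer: 3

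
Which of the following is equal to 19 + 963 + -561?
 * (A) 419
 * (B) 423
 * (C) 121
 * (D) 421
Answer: D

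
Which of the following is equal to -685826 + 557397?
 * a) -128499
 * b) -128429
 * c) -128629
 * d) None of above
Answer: b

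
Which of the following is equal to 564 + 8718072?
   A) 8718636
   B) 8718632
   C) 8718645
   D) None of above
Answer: A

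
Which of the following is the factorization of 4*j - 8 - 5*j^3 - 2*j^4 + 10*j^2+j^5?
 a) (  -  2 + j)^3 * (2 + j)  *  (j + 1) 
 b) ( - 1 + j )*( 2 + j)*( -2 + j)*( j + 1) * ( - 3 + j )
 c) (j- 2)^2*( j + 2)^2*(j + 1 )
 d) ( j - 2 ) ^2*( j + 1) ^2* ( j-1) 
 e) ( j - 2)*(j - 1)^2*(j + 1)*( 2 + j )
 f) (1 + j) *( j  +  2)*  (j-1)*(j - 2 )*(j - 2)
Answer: f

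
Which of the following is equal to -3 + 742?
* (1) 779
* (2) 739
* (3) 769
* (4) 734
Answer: 2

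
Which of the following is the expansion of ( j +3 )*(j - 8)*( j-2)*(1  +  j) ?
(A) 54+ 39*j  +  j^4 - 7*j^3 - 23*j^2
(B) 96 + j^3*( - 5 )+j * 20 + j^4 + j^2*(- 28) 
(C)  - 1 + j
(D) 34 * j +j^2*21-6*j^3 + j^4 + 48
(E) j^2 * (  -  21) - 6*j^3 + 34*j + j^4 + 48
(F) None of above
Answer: E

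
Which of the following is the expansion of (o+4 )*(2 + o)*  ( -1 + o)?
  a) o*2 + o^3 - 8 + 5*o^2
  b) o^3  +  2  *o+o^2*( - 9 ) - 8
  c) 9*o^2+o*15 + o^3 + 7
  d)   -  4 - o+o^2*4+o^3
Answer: a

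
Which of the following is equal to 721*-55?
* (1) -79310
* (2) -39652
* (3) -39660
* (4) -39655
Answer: 4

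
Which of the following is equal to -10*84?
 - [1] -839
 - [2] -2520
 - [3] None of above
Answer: 3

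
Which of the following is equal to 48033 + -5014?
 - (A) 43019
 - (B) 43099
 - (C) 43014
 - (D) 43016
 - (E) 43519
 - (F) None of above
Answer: A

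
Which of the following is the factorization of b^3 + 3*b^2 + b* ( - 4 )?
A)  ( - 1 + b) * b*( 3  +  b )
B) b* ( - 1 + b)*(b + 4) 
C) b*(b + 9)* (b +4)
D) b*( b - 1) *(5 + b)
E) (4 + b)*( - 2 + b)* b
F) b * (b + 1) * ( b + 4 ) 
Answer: B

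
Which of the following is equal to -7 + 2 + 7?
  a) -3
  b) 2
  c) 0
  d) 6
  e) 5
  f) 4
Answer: b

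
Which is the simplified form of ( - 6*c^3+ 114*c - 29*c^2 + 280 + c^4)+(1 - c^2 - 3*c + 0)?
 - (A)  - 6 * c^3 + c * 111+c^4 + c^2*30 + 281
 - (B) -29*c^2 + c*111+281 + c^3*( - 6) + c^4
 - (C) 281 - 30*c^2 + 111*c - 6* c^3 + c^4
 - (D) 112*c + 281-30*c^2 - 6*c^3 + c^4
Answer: C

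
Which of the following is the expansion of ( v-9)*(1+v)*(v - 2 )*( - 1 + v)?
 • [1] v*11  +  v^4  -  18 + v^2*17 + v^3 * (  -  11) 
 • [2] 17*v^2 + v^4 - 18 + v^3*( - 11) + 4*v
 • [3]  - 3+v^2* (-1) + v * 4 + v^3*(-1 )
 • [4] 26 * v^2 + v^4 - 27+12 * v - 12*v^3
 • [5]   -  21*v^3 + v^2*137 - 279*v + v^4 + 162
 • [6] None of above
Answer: 1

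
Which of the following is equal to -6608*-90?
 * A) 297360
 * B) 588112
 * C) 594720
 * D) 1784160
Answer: C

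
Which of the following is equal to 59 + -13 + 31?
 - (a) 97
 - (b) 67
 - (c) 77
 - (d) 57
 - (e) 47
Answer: c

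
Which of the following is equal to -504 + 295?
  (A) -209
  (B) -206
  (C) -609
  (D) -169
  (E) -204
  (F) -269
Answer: A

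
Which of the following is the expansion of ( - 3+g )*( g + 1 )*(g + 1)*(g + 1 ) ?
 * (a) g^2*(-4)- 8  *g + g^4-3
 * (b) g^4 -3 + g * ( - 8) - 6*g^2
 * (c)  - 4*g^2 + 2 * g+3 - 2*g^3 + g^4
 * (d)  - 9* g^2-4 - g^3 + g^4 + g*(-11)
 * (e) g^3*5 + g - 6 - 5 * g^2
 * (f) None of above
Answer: b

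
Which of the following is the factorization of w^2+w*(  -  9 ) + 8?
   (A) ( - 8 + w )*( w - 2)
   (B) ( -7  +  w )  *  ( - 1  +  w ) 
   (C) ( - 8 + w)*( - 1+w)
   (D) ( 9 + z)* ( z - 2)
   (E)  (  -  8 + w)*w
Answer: C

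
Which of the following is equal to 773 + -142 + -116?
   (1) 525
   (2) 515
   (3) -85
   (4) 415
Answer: 2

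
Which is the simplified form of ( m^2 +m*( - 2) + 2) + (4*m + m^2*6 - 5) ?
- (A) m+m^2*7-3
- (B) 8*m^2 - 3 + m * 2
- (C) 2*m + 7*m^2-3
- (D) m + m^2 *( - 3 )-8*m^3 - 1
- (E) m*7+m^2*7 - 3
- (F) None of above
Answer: C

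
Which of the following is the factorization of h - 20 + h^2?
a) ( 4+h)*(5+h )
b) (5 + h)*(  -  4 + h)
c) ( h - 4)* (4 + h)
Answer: b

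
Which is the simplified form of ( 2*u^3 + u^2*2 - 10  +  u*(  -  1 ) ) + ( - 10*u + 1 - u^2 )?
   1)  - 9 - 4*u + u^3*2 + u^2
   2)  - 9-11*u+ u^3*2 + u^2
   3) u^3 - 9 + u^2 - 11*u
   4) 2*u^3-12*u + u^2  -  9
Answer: 2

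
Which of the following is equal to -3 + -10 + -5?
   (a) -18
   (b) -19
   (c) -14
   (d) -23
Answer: a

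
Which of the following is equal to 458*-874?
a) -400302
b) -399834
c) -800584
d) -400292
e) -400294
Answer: d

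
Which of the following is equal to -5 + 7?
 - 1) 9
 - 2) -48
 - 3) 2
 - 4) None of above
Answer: 3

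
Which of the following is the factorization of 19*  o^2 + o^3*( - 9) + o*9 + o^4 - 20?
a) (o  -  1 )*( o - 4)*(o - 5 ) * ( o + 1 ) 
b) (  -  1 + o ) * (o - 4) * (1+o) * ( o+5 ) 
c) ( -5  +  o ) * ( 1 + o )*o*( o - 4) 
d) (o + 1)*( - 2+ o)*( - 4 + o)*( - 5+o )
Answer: a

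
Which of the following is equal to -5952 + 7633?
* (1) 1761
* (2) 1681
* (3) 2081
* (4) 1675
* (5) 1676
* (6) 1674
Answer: 2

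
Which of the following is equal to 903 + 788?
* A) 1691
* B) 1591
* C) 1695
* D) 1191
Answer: A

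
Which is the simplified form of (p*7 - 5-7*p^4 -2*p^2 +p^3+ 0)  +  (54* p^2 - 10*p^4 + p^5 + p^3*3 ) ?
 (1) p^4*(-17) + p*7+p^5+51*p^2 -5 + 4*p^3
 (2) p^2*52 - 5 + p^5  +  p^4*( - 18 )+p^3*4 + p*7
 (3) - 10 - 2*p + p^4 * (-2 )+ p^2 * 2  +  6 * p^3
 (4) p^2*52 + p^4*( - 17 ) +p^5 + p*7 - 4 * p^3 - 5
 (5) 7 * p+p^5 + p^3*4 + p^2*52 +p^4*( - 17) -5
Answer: 5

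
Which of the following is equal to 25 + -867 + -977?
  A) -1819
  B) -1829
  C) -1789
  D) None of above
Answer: A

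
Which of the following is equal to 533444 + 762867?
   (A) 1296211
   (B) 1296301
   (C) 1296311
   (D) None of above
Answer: C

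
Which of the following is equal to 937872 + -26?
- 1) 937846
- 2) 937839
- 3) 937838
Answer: 1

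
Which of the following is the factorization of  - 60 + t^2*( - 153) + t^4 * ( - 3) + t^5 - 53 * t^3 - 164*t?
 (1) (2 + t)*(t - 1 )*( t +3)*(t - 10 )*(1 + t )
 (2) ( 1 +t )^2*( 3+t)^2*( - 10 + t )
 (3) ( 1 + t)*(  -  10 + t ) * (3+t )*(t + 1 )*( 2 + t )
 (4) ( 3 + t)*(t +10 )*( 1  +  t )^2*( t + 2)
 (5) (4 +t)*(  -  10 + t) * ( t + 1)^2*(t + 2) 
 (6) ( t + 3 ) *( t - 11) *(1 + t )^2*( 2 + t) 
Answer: 3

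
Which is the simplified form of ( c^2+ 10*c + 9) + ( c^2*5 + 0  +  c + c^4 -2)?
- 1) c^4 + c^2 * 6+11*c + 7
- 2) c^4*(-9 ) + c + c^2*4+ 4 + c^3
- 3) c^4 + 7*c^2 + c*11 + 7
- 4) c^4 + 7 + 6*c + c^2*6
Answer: 1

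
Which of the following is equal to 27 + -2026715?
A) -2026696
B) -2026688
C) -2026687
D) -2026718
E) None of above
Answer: B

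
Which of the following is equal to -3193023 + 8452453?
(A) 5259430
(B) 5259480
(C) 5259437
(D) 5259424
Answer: A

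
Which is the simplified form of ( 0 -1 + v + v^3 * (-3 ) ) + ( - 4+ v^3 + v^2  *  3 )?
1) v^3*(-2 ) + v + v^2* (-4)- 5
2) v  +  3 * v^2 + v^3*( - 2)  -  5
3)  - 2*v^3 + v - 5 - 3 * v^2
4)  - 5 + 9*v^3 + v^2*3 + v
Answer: 2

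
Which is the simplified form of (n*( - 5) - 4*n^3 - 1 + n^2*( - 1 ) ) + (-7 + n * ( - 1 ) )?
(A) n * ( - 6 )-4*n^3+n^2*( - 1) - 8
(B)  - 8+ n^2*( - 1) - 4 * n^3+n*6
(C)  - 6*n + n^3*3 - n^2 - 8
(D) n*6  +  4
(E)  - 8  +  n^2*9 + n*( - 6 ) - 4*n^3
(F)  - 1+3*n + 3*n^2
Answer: A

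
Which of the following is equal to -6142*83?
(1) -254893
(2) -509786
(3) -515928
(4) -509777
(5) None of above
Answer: 2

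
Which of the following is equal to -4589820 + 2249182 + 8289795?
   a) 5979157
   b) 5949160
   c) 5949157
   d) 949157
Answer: c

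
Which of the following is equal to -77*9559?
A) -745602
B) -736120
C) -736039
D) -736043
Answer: D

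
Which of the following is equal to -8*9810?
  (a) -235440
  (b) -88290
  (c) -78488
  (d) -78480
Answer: d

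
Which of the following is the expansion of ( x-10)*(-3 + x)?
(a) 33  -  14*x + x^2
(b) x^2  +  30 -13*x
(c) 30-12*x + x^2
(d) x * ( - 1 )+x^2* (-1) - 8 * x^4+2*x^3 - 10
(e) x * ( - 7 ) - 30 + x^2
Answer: b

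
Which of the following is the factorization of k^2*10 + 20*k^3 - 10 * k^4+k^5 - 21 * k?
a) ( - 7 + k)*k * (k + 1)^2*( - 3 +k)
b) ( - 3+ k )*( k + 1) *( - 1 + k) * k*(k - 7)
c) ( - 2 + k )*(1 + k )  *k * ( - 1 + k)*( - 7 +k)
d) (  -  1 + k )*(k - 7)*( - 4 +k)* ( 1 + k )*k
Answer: b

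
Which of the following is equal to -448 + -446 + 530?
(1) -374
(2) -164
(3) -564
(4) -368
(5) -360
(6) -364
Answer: 6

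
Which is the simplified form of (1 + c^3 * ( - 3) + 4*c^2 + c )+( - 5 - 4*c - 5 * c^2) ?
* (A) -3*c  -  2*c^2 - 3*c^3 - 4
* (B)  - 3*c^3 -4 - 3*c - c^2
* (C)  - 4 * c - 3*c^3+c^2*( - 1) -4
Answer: B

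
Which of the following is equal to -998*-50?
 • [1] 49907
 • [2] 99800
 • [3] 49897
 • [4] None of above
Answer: 4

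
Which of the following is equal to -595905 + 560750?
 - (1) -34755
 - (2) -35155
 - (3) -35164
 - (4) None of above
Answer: 2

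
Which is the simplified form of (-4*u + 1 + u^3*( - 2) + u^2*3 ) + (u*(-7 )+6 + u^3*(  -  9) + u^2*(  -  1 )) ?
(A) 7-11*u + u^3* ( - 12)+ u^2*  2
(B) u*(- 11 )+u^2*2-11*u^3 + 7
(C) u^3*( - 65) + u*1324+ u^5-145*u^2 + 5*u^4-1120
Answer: B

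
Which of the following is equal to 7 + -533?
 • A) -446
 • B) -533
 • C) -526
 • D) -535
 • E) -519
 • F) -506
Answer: C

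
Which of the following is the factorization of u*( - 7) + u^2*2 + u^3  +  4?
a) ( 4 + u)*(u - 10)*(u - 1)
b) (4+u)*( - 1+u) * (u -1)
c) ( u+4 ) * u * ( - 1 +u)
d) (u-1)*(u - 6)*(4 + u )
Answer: b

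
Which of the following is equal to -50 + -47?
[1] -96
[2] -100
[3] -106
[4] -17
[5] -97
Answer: 5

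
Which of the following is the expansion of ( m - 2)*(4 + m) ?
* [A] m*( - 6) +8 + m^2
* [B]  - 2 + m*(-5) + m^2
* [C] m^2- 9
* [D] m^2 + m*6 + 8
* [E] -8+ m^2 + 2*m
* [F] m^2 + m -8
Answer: E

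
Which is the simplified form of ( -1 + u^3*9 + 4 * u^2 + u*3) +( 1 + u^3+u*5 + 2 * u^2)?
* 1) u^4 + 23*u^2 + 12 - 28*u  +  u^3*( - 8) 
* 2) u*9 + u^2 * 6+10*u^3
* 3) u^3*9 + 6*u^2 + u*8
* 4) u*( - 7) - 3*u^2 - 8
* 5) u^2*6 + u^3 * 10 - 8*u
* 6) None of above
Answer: 6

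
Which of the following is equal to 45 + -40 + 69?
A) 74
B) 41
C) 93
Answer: A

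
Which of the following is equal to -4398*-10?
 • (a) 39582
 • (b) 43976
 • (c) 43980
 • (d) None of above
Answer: c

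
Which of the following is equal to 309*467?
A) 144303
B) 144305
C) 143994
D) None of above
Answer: A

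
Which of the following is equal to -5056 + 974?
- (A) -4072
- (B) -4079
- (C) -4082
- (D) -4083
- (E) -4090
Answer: C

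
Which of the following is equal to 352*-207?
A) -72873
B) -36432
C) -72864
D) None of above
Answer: C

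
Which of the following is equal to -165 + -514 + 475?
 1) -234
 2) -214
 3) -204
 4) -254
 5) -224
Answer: 3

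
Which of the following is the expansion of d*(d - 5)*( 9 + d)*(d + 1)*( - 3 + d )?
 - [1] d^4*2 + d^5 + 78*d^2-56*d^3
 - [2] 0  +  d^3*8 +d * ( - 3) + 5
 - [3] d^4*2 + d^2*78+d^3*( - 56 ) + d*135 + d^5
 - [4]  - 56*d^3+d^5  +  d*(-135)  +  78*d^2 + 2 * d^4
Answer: 3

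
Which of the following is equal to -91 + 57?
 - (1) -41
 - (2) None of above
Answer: 2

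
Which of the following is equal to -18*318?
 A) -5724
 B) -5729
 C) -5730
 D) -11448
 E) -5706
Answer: A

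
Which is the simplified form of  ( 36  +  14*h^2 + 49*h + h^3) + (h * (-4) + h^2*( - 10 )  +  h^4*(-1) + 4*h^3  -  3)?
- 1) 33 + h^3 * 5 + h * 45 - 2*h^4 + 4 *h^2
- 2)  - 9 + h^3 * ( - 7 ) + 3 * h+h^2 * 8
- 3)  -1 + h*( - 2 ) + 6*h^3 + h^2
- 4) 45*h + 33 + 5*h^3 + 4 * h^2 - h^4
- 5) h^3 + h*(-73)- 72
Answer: 4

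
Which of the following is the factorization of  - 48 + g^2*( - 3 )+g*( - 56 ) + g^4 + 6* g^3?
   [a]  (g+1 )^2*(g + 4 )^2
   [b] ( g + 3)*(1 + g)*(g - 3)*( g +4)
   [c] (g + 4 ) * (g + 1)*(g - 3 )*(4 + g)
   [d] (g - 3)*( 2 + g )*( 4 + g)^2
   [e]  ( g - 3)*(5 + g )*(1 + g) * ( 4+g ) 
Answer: c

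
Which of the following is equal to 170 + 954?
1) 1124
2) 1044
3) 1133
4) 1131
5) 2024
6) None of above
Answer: 1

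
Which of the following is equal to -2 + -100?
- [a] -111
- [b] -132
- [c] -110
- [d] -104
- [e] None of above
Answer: e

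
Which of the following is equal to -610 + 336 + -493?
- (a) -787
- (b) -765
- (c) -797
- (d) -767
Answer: d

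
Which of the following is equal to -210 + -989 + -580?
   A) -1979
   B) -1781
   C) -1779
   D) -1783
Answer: C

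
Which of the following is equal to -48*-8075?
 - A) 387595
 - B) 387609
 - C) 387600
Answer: C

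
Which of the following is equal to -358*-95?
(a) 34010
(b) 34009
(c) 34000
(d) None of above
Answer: a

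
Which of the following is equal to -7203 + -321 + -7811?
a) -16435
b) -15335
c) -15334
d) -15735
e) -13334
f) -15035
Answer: b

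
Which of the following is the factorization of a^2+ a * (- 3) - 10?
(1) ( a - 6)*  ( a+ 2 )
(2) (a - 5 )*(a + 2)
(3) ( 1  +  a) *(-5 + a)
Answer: 2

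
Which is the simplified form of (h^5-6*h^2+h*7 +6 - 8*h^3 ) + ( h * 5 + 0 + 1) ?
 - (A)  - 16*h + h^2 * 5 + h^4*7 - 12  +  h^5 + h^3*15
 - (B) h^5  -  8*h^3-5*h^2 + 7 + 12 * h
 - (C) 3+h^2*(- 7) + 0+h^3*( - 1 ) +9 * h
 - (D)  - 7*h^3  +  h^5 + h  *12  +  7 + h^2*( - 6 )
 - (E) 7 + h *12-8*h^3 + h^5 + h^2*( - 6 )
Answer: E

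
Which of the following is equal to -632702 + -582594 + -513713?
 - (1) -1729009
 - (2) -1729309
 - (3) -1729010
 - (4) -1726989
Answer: 1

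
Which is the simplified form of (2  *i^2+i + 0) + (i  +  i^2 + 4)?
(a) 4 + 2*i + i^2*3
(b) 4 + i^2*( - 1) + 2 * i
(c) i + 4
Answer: a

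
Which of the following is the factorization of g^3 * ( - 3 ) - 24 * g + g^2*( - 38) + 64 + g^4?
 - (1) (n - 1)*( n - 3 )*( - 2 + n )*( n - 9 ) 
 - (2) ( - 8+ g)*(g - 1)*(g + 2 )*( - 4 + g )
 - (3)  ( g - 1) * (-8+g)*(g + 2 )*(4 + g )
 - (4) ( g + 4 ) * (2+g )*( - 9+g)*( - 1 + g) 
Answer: 3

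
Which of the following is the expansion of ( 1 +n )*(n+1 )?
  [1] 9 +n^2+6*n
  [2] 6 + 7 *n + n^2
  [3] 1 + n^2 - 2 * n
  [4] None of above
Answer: 4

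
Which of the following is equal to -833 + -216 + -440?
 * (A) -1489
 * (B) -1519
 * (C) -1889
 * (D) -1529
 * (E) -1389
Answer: A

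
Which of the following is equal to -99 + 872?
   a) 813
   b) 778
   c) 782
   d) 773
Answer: d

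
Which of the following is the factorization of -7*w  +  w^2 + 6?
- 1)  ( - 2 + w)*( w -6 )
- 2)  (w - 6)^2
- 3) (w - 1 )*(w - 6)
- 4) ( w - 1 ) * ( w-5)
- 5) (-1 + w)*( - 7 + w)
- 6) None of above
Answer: 3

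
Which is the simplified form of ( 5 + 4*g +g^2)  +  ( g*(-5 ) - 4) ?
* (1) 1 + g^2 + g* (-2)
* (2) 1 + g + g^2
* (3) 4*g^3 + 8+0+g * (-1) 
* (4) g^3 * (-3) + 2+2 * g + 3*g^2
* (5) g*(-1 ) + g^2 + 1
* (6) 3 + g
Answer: 5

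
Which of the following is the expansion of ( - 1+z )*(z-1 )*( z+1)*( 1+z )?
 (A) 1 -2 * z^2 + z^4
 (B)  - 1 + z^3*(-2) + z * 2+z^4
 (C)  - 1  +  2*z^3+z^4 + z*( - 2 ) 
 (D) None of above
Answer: A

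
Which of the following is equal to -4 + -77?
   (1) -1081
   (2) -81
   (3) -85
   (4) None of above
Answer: 2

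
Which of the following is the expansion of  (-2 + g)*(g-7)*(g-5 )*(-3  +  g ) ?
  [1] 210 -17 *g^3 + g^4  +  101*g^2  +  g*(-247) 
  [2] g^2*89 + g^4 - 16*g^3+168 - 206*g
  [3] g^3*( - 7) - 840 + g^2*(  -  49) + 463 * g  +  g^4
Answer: 1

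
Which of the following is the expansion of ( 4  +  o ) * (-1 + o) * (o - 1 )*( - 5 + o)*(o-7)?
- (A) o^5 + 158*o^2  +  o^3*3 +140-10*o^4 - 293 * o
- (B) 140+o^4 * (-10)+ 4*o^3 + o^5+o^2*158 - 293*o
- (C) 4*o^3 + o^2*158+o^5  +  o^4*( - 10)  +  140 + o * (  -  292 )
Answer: B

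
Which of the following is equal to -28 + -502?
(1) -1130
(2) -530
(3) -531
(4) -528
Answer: 2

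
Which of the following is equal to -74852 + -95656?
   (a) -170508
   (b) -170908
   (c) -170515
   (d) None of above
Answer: a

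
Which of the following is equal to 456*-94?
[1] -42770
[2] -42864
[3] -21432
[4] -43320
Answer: 2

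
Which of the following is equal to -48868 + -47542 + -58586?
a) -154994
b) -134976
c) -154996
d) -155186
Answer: c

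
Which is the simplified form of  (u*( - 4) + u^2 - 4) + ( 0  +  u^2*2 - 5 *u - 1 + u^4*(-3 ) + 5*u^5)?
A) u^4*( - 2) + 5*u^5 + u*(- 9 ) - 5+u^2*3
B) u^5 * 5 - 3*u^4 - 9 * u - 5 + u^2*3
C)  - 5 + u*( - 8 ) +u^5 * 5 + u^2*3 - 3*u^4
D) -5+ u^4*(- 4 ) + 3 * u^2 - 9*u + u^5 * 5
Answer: B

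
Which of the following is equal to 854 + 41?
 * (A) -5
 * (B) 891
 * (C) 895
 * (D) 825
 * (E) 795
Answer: C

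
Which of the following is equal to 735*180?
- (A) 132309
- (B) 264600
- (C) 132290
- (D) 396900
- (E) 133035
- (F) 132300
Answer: F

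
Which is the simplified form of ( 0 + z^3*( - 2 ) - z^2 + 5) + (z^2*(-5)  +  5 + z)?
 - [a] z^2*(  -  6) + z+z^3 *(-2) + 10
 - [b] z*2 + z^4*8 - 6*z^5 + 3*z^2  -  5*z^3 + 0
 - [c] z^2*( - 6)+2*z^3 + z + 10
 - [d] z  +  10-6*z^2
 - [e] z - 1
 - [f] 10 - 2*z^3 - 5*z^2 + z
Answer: a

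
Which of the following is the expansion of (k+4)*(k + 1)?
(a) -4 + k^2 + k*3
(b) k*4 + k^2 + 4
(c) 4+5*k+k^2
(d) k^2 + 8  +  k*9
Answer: c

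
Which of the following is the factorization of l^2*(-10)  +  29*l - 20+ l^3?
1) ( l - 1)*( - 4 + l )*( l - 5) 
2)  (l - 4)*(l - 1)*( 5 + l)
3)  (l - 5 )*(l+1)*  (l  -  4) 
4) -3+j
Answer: 1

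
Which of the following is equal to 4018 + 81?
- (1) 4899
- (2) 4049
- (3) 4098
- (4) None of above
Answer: 4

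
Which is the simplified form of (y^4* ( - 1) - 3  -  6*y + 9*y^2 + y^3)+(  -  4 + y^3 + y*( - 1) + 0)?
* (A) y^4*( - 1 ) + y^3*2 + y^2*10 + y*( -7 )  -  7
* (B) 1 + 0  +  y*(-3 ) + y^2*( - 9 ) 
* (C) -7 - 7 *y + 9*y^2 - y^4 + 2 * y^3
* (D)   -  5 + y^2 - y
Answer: C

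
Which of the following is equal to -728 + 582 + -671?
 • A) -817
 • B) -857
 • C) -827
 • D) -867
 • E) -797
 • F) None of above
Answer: A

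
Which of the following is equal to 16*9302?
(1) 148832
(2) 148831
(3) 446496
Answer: 1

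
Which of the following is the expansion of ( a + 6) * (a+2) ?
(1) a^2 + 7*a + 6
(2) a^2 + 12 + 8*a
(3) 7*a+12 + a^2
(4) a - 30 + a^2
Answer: 2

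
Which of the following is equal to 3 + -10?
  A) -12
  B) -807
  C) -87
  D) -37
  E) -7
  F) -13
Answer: E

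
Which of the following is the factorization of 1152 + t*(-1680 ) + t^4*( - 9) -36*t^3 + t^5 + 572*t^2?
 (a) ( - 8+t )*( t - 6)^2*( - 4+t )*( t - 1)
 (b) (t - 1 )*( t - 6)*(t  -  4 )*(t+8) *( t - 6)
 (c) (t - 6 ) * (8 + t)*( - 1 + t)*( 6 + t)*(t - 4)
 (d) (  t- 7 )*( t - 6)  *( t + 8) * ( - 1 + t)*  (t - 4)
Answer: b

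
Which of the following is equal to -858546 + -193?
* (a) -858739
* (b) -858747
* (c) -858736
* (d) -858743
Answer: a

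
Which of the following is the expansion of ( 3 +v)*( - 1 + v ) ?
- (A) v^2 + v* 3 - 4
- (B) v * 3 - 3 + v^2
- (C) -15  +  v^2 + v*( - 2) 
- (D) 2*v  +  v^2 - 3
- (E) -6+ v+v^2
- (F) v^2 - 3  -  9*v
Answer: D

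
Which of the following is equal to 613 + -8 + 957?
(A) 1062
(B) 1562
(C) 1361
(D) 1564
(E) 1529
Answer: B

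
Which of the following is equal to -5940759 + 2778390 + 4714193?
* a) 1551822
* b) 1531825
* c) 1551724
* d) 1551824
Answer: d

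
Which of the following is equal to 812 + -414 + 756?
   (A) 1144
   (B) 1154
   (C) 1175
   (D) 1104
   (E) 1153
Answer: B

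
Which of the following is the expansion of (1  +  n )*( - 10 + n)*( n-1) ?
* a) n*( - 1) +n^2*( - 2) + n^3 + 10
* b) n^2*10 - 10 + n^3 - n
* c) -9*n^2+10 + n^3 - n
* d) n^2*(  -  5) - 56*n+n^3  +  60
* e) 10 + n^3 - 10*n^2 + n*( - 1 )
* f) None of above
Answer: e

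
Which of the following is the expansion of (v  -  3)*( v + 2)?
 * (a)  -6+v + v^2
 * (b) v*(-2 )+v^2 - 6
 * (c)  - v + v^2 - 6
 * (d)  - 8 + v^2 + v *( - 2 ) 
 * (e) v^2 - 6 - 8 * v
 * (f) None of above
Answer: c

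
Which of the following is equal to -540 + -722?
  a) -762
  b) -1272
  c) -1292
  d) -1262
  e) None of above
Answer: d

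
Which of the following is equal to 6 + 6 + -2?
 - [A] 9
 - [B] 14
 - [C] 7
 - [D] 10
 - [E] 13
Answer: D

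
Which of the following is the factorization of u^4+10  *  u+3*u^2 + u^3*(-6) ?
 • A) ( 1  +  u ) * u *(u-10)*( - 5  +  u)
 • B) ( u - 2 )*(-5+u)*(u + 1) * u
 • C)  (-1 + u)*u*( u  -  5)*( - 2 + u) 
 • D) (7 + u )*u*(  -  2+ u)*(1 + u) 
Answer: B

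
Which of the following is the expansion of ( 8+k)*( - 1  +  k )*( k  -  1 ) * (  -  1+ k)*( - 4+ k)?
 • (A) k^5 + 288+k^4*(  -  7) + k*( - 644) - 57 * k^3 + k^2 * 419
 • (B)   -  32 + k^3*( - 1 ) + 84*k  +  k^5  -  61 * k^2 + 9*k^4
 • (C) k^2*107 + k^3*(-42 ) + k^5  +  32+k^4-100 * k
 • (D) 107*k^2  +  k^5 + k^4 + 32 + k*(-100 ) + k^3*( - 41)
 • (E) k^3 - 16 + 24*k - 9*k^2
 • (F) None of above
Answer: D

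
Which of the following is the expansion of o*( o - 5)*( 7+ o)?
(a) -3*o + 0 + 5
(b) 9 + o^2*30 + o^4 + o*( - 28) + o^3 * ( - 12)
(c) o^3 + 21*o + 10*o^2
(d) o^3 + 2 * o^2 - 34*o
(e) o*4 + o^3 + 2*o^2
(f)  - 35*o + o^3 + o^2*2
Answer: f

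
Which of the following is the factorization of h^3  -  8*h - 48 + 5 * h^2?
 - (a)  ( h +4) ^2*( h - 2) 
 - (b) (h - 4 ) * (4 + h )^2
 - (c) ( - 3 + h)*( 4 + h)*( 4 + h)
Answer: c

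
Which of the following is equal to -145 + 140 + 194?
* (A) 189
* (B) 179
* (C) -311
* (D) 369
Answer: A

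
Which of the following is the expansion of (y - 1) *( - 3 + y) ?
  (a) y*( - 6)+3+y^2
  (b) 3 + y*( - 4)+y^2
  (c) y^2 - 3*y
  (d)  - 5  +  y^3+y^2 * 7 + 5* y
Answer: b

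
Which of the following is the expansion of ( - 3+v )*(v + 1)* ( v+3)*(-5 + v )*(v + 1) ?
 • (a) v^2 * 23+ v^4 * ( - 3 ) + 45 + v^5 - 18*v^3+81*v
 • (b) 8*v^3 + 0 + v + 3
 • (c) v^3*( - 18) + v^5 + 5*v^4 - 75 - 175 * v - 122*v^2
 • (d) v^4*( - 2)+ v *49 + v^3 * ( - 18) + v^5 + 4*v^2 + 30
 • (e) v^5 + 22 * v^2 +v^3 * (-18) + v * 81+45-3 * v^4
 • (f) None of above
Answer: e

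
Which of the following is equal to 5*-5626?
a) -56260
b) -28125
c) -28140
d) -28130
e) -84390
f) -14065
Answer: d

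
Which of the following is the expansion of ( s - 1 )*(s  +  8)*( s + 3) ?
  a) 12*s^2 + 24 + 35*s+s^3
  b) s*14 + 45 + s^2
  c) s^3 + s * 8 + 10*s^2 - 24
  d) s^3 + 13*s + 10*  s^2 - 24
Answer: d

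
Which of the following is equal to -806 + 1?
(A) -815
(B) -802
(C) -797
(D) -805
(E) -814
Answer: D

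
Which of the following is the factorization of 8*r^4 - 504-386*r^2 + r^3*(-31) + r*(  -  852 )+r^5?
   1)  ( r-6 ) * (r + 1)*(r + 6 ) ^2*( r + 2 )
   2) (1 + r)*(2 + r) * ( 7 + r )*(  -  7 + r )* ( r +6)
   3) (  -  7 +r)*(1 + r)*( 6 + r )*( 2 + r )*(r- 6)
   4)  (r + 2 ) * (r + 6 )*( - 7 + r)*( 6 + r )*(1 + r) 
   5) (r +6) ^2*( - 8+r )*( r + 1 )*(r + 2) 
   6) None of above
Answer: 4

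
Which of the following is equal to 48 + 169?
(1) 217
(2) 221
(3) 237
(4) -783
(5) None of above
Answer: 1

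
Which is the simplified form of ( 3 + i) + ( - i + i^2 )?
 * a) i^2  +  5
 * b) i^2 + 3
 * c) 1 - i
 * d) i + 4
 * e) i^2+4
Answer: b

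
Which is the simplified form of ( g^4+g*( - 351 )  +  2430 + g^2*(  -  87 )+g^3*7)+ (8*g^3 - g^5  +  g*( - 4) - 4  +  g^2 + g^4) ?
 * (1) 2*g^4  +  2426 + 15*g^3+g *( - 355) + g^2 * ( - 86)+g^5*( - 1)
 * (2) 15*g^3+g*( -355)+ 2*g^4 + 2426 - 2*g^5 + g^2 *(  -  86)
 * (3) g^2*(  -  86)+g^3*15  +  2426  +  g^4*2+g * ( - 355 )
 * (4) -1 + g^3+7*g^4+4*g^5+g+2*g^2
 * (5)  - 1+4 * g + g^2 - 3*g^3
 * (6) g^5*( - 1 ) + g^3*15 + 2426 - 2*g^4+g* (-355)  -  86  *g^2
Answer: 1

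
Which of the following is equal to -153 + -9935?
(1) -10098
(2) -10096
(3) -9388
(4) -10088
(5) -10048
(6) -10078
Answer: 4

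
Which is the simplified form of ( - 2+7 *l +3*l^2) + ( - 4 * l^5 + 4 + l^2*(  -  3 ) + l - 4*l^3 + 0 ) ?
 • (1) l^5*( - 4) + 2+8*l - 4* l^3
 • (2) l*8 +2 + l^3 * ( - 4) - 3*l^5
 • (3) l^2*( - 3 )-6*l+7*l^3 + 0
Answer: 1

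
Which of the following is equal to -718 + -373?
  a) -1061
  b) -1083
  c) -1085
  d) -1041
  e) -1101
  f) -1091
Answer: f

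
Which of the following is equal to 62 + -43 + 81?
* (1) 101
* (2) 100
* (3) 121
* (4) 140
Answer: 2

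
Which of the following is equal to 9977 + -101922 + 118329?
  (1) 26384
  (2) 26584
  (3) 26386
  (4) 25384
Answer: 1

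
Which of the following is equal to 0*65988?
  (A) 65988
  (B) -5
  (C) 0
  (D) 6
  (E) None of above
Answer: C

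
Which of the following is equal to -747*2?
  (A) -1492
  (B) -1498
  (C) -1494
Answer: C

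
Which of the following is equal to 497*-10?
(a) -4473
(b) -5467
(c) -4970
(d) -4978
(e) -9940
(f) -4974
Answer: c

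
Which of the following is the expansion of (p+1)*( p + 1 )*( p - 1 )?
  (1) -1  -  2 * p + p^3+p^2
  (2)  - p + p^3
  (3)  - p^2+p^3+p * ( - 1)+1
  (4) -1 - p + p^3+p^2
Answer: 4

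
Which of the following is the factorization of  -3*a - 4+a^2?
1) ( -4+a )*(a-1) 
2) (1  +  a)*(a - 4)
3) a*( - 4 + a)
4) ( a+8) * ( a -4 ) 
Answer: 2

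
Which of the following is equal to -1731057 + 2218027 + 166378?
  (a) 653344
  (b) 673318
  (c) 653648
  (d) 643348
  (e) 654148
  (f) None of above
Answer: f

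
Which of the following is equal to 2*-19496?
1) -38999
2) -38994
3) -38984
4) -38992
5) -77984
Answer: 4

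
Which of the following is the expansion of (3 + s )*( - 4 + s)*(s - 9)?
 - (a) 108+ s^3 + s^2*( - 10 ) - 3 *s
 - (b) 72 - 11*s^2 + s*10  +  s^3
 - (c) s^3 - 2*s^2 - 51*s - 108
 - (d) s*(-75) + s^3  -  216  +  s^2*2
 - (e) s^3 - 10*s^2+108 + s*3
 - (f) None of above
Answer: a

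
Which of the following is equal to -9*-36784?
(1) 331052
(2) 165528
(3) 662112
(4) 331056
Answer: 4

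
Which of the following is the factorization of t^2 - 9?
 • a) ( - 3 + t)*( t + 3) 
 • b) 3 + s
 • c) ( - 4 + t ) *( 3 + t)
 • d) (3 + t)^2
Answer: a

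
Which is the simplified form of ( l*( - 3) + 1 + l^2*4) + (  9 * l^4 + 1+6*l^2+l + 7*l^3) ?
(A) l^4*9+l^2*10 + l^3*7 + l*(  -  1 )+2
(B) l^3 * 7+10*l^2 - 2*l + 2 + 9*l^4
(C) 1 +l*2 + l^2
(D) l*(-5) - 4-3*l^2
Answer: B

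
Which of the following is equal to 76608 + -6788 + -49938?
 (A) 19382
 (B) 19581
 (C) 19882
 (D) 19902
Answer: C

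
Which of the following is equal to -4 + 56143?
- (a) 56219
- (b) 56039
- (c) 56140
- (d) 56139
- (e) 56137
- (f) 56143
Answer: d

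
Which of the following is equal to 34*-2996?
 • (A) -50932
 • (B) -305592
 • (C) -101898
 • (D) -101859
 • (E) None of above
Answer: E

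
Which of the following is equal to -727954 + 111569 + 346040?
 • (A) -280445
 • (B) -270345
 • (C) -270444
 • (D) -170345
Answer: B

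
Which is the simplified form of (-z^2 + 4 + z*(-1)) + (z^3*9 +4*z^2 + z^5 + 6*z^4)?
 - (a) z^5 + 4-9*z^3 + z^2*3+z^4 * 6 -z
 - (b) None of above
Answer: b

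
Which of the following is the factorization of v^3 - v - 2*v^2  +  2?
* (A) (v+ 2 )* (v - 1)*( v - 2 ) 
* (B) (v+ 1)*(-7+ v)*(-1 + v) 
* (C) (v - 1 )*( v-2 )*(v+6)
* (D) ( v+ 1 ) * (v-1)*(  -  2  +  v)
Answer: D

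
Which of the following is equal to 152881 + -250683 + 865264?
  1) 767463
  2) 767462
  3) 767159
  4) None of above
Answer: 2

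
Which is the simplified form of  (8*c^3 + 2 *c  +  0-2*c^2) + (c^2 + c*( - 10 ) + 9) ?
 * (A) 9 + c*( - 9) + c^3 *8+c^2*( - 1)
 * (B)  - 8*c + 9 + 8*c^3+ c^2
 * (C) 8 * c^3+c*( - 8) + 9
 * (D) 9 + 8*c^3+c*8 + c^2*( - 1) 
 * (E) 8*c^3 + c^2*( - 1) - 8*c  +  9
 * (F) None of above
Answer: E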